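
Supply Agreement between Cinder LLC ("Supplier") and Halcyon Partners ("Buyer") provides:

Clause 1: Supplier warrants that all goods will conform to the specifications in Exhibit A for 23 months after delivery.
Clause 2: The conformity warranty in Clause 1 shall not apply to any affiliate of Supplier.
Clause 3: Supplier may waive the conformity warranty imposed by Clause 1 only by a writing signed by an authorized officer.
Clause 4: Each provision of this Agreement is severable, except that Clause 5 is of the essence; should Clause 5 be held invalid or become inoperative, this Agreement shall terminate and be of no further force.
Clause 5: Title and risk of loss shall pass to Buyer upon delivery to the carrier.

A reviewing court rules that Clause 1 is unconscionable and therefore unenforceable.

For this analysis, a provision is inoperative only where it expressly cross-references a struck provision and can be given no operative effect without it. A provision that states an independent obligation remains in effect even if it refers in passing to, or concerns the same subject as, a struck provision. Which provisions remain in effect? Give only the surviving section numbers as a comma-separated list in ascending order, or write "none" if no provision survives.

Clause 1 is struck. Clause 2 does nothing except set the carve-out from the conformity warranty by reference to Clause 1; with Clause 1 gone it has no independent effect and is inoperative. Clause 3 has no operative effect of its own apart from Clause 1 and is therefore inoperative. Clause 4 makes Clause 5 an essential term, but Clause 5 is unaffected, so the severability proviso in Clause 4 preserves the remaining provisions. The provisions still in force are Clause 4 and Clause 5.

4, 5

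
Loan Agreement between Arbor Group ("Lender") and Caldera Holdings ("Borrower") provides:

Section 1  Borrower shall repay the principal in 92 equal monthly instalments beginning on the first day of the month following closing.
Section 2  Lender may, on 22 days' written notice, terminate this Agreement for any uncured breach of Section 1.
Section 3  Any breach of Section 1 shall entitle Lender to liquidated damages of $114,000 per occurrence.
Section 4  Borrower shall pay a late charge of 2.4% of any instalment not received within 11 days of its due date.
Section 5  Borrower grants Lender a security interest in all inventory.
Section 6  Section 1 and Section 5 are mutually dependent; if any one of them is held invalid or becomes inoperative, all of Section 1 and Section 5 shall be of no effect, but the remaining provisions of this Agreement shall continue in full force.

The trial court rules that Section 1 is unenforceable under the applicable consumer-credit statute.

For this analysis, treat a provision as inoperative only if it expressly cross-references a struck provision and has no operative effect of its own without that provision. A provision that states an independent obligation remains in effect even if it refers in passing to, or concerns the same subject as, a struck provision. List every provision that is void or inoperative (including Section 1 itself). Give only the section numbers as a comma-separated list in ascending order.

1, 2, 3, 5

Section 1 is struck. The only function of Section 2 is the termination right for breach of Section 1, so it cannot stand once Section 1 is removed. Section 3 does nothing except set the liquidated-damages amount by reference to Section 1; with Section 1 gone it has no independent effect and is inoperative. Section 6 declares Section 1 and Section 5 mutually dependent; since one of them has fallen, all of them are of no effect. That brings down Section 5 as well. The remainder continues in force under Section 6. Section 4 and Section 6 remain in effect.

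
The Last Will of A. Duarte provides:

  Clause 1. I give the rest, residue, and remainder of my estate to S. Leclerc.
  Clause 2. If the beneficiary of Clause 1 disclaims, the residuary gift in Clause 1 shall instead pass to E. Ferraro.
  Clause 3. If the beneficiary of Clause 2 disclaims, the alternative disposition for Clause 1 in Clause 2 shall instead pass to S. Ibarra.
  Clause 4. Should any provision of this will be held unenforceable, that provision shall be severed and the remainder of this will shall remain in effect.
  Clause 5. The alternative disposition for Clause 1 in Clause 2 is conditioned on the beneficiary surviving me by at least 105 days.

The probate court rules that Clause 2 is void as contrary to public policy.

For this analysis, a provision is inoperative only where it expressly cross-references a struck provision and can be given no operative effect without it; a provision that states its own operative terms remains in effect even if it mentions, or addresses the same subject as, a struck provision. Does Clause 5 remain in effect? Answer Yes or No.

Clause 2 is struck. Clause 3 operates only by reference to Clause 2, so it falls with Clause 2. Clause 5 operates only by reference to Clause 2, so it falls with Clause 2. Clause 4 is a severability clause and preserves every provision that can still be given independent effect. That leaves Clause 1 and Clause 4 in effect. Clause 5 is among the inoperative provisions, so the answer is no.

No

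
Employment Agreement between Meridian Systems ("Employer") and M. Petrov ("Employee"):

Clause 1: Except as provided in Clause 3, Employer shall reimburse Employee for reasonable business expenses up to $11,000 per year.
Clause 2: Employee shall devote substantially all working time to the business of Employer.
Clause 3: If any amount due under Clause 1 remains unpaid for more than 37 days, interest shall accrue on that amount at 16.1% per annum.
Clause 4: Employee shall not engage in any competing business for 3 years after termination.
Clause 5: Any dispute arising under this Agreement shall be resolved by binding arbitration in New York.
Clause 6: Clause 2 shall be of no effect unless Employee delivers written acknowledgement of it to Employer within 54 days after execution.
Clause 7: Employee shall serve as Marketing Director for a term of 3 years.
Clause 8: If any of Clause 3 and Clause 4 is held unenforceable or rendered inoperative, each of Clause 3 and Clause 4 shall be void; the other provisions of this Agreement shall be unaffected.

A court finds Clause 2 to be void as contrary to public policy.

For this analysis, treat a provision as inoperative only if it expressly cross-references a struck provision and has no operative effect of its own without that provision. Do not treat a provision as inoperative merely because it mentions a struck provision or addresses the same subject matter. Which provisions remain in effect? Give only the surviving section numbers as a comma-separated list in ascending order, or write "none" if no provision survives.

1, 3, 4, 5, 7, 8

Clause 2 is struck. Clause 6 operates only by reference to Clause 2, so it falls with Clause 2. Clause 8 ties Clause 3 and Clause 4 together, but none of those is affected here; the remaining provisions continue in force under Clause 8. The provisions still in force are Clause 1, Clause 3, Clause 4, Clause 5, Clause 7, and Clause 8.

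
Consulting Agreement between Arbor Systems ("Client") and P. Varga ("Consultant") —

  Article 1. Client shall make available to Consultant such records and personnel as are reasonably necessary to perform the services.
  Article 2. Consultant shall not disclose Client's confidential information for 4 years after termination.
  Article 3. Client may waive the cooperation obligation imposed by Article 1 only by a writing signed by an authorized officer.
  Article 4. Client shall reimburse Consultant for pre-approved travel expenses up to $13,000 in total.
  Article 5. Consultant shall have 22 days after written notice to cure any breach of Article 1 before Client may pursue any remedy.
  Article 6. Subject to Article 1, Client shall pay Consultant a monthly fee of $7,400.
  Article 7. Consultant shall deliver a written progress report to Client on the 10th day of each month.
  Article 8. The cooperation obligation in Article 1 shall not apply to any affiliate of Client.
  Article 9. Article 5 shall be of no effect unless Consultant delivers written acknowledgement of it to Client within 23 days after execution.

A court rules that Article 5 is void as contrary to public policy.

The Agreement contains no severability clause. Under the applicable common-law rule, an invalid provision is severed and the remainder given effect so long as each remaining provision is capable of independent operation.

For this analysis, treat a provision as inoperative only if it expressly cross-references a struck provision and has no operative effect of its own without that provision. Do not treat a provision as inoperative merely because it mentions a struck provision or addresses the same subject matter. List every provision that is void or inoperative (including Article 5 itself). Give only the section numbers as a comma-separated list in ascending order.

5, 9

Article 5 is struck. Article 9 has no operative effect of its own apart from Article 5 and is therefore inoperative. Under the stated default rule, only provisions that cannot operate independently fall away; the rest are enforced. Article 1, Article 2, Article 3, Article 4, Article 6, Article 7, and Article 8 remain in effect.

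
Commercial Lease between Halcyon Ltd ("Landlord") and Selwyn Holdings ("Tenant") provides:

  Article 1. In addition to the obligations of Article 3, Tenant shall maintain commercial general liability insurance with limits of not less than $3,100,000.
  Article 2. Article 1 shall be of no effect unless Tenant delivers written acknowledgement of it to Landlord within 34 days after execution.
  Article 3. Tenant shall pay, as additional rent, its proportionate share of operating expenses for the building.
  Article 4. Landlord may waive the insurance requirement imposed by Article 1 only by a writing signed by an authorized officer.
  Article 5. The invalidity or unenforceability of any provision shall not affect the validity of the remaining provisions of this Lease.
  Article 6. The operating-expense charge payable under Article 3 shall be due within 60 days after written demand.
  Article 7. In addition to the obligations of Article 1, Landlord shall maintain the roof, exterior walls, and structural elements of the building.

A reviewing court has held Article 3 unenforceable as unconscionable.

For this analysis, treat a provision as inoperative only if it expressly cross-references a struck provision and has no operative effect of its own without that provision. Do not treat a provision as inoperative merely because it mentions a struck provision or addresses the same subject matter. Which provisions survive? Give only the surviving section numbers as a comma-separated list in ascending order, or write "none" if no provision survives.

1, 2, 4, 5, 7

Article 3 is struck. Article 6 does nothing except set the payment deadline for the operating-expense charge by reference to Article 3; with Article 3 gone it has no independent effect and is inoperative. Although Article 1 refers to Article 3, its operative terms do not depend on Article 3, so it remains in effect. Under the severability clause in Article 5, the remaining provisions continue in force. Article 1, Article 2, Article 4, Article 5, and Article 7 remain in effect.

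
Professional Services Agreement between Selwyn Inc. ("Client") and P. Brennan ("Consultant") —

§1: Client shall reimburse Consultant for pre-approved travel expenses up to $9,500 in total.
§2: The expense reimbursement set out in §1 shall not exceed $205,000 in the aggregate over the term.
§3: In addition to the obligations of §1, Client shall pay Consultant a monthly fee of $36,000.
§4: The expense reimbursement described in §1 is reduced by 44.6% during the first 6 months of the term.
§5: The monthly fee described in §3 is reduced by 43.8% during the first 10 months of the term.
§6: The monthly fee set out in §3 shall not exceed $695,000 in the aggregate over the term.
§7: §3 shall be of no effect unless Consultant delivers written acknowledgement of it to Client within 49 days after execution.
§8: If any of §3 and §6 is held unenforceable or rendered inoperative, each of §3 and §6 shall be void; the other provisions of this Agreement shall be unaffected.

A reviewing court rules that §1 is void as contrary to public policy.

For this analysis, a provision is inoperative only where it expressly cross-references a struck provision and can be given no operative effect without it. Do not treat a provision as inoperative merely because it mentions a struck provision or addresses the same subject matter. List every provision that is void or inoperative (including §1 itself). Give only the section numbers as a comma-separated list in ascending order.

§1 is struck. §2 has no operative effect of its own apart from §1 and is therefore inoperative. The whole of §4 is the introductory reduction to the expense reimbursement, defined by reference to §1, so §4 cannot stand once §1 is removed. §3 mentions §1 but its own obligation stands independently of §1, so §3 is not affected. §8 ties §3 and §6 together, but none of those is affected here; the remaining provisions continue in force under §8. The provisions still in force are §3, §5, §6, §7, and §8.

1, 2, 4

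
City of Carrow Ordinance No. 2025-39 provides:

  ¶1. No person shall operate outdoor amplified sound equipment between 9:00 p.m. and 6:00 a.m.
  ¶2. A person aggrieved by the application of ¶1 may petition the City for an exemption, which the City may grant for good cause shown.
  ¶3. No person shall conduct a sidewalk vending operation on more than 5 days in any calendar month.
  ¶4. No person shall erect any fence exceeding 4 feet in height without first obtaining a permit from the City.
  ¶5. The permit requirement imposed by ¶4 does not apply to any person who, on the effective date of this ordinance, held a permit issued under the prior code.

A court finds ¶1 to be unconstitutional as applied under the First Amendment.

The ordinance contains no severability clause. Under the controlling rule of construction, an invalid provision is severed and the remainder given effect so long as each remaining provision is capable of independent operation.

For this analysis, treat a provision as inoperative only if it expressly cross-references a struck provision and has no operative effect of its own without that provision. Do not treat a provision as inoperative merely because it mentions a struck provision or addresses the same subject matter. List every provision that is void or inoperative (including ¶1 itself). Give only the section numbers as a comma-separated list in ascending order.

1, 2

¶1 is struck. ¶2 operates only by reference to ¶1, so it falls with ¶1. With no severability clause, the stated default rule severs what cannot stand and enforces each remaining provision that can operate on its own. That leaves ¶3, ¶4, and ¶5 in effect.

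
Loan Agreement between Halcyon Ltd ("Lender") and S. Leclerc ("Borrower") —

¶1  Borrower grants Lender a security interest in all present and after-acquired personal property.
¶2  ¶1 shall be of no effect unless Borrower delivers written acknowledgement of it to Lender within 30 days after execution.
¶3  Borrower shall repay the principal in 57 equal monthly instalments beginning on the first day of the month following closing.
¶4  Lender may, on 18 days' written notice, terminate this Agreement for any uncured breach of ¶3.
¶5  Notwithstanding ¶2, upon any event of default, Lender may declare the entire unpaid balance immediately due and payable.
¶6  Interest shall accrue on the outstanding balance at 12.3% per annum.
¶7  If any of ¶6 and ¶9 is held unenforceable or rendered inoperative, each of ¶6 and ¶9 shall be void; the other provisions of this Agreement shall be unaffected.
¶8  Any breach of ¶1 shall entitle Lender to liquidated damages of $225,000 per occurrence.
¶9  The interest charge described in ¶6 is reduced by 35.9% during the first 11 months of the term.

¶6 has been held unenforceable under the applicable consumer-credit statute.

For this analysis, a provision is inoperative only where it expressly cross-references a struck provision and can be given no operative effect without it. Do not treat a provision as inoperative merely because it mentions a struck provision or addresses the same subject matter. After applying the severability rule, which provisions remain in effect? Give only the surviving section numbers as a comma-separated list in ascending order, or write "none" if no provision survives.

¶6 is struck. The whole of ¶9 is the introductory reduction to the interest charge, defined by reference to ¶6, so ¶9 cannot stand once ¶6 is removed. ¶7 declares ¶6 and ¶9 mutually dependent; since one of them has fallen, all of them are of no effect. The remainder continues in force under ¶7. That leaves ¶1, ¶2, ¶3, ¶4, ¶5, ¶7, and ¶8 in effect.

1, 2, 3, 4, 5, 7, 8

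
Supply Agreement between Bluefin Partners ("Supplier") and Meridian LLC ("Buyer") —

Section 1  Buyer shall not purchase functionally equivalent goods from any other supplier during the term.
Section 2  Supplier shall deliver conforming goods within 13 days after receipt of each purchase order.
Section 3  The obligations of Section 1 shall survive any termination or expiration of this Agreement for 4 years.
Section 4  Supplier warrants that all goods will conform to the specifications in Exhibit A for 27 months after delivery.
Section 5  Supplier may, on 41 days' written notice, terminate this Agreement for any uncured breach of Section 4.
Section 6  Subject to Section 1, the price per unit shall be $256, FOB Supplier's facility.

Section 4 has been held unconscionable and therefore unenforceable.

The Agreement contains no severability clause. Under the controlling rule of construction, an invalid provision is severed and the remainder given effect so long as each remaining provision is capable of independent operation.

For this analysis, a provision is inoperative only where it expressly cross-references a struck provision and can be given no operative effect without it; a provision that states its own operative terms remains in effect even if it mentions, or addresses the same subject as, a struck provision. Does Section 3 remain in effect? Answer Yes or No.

Section 4 is struck. Section 5 operates only by reference to Section 4, so it falls with Section 4. Under the stated default rule, only provisions that cannot operate independently fall away; the rest are enforced. The provisions still in force are Section 1, Section 2, Section 3, and Section 6. Section 3 is among the surviving provisions, so the answer is yes.

Yes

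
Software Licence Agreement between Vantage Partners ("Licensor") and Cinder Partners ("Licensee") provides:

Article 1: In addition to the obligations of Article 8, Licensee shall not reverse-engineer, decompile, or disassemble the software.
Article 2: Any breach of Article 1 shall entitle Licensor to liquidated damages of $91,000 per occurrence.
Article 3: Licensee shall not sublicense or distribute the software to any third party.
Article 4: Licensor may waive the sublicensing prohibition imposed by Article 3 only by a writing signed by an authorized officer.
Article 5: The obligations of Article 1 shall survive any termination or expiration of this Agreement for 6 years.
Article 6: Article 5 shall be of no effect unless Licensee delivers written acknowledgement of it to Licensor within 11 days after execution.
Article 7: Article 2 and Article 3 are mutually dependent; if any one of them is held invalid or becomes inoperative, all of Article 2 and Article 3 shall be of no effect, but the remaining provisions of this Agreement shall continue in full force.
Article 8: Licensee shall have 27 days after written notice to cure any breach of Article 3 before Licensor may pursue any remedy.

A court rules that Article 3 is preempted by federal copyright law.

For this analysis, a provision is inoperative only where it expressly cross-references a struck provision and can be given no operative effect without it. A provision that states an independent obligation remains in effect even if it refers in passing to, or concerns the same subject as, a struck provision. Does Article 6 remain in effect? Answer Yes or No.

Article 3 is struck. The only function of Article 4 is the waiver condition for Article 3, so it cannot stand once Article 3 is removed. Article 8 merely fixes the cure period for breach of Article 3; with Article 3 gone it has nothing to operate on and falls away. Article 1 mentions Article 8 but its own obligation stands independently of Article 8, so Article 1 is not affected. Article 7 declares Article 2 and Article 3 mutually dependent; since one of them has fallen, all of them are of no effect. That brings down Article 2 as well. The remainder continues in force under Article 7. That leaves Article 1, Article 5, Article 6, and Article 7 in effect. Article 6 is among the surviving provisions, so the answer is yes.

Yes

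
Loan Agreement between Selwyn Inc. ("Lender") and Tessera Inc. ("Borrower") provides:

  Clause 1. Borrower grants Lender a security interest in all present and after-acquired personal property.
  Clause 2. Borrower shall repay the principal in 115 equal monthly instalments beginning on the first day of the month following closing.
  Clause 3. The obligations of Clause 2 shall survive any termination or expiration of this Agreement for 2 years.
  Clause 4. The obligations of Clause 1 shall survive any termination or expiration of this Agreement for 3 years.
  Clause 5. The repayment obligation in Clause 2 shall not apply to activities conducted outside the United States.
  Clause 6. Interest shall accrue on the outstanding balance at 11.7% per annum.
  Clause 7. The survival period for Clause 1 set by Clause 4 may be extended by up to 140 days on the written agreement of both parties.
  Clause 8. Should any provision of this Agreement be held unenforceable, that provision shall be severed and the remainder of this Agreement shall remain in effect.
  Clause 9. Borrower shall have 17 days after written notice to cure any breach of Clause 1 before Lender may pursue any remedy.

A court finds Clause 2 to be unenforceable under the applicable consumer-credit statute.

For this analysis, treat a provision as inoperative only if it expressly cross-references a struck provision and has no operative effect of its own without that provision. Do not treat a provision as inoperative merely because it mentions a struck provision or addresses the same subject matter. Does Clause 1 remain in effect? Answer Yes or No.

Yes

Clause 2 is struck. Clause 3 has no operative effect of its own apart from Clause 2 and is therefore inoperative. The whole of Clause 5 is the carve-out from the repayment obligation, defined by reference to Clause 2, so Clause 5 cannot stand once Clause 2 is removed. Clause 8 is a severability clause and preserves every provision that can still be given independent effect. That leaves Clause 1, Clause 4, Clause 6, Clause 7, Clause 8, and Clause 9 in effect. Clause 1 is among the surviving provisions, so the answer is yes.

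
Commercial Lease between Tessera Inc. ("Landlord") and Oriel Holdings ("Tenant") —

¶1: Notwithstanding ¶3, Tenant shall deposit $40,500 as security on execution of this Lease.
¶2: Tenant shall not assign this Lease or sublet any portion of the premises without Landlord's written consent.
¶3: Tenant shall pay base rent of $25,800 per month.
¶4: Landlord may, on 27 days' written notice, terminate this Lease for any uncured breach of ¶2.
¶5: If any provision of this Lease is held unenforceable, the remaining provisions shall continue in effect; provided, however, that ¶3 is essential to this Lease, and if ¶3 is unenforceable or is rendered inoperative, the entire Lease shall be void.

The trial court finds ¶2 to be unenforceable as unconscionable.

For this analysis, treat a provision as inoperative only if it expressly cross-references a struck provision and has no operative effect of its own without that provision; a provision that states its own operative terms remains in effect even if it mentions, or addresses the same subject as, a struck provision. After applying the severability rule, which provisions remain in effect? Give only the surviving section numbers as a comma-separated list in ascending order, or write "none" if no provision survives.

1, 3, 5

¶2 is struck. ¶4 has no operative effect of its own apart from ¶2 and is therefore inoperative. ¶5 makes ¶3 an essential term, but ¶3 is unaffected, so the severability proviso in ¶5 preserves the remaining provisions. The provisions still in force are ¶1, ¶3, and ¶5.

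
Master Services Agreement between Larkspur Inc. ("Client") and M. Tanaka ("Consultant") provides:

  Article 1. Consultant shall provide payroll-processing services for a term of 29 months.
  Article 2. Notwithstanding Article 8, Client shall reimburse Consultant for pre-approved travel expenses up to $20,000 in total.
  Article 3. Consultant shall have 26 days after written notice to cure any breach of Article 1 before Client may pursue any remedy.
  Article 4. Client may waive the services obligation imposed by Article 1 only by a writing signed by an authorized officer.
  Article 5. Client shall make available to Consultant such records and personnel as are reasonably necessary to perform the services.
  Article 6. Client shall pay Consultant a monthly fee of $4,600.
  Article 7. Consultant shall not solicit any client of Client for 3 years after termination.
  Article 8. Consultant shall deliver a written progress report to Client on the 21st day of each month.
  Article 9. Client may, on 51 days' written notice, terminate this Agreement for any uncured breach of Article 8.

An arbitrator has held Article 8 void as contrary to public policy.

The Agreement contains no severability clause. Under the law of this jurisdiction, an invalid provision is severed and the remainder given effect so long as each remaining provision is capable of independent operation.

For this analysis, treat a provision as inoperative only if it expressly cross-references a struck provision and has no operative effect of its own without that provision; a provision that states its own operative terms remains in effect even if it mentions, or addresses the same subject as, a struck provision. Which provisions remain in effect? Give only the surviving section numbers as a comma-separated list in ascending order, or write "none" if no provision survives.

1, 2, 3, 4, 5, 6, 7

Article 8 is struck. Article 9 has no operative effect of its own apart from Article 8 and is therefore inoperative. Although Article 2 refers to Article 8, its operative terms do not depend on Article 8, so it remains in effect. Under the stated default rule, only provisions that cannot operate independently fall away; the rest are enforced. That leaves Article 1, Article 2, Article 3, Article 4, Article 5, Article 6, and Article 7 in effect.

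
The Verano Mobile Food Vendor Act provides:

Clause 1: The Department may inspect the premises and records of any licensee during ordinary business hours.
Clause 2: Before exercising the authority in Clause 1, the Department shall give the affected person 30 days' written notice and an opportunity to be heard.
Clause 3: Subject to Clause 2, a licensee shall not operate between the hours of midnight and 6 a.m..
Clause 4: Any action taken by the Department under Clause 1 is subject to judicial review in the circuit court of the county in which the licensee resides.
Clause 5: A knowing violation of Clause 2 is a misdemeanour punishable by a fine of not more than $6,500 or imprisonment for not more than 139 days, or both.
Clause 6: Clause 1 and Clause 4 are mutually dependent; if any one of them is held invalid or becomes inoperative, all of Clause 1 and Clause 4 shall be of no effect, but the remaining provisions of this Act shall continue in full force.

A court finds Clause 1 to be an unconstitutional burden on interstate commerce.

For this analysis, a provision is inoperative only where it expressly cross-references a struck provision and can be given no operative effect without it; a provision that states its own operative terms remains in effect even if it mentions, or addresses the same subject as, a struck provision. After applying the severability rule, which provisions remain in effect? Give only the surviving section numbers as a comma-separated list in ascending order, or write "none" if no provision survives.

Clause 1 is struck. Clause 2 operates only by reference to Clause 1, so it falls with Clause 1. Clause 4 has no operative effect of its own apart from Clause 1 and is therefore inoperative. Clause 5 operates only by reference to Clause 2, so it falls with Clause 2. Although Clause 3 refers to Clause 2, its operative terms do not depend on Clause 2, so it remains in effect. Clause 6 declares Clause 1 and Clause 4 mutually dependent; since one of them has fallen, all of them are of no effect. The remainder continues in force under Clause 6. That leaves Clause 3 and Clause 6 in effect.

3, 6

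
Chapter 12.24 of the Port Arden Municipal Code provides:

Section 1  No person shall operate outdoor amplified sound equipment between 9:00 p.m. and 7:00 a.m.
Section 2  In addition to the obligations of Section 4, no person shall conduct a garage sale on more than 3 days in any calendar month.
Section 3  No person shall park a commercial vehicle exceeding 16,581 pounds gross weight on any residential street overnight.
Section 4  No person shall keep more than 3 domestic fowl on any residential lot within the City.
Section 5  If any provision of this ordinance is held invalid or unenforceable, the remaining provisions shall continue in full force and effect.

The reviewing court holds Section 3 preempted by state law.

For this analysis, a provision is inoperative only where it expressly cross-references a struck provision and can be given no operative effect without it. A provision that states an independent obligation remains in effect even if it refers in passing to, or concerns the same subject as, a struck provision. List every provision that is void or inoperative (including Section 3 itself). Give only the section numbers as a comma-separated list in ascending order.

Section 3 is struck. Nothing else in the ordinance is defined by reference to Section 3. Section 5 is a severability clause and preserves every provision that can still be given independent effect. Section 1, Section 2, Section 4, and Section 5 remain in effect.

3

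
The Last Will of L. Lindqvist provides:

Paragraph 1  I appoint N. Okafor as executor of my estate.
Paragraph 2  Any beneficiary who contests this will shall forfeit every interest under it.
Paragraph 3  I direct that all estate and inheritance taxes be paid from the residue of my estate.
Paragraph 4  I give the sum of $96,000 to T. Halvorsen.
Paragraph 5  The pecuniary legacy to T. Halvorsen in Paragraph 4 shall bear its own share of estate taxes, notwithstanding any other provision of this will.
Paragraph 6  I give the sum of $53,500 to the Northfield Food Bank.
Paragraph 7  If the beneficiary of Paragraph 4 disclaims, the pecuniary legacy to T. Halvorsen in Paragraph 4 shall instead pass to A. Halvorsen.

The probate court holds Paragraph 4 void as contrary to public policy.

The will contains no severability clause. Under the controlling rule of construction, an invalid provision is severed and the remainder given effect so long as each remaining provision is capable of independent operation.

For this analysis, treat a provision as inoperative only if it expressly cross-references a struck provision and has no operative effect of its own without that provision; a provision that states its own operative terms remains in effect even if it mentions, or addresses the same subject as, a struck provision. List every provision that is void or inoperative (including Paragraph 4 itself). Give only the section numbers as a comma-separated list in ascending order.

Paragraph 4 is struck. Paragraph 5 merely fixes the tax charge on Paragraph 4; with Paragraph 4 gone it has nothing to operate on and falls away. The only function of Paragraph 7 is the alternative disposition for Paragraph 4, so it cannot stand once Paragraph 4 is removed. With no severability clause, the stated default rule severs what cannot stand and enforces each remaining provision that can operate on its own. The provisions still in force are Paragraph 1, Paragraph 2, Paragraph 3, and Paragraph 6.

4, 5, 7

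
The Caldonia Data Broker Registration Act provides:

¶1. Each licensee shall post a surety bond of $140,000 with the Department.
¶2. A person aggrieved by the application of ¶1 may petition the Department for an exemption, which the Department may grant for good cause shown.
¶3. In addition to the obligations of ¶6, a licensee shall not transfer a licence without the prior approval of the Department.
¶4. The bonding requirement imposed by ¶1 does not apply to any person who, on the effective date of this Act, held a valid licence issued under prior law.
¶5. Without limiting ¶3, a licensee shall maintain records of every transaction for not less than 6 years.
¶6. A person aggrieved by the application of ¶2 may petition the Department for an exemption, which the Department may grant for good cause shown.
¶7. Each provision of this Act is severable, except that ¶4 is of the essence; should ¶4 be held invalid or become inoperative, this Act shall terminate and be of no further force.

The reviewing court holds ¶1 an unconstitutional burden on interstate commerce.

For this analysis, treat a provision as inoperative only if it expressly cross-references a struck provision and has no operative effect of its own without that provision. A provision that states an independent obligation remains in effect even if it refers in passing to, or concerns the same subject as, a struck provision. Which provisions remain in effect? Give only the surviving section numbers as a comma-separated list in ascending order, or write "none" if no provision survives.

¶1 is struck. The only function of ¶2 is the exemption procedure for ¶1, so it cannot stand once ¶1 is removed. ¶4 merely fixes the grandfather exemption from ¶1; with ¶1 gone it has nothing to operate on and falls away. ¶6 merely fixes the exemption procedure for ¶2; with ¶2 gone it has nothing to operate on and falls away. ¶7 makes ¶4 an essential term, and ¶4 has been rendered inoperative by the cascade; under ¶7, the entire Act is therefore void. No provision of the Act survives.

none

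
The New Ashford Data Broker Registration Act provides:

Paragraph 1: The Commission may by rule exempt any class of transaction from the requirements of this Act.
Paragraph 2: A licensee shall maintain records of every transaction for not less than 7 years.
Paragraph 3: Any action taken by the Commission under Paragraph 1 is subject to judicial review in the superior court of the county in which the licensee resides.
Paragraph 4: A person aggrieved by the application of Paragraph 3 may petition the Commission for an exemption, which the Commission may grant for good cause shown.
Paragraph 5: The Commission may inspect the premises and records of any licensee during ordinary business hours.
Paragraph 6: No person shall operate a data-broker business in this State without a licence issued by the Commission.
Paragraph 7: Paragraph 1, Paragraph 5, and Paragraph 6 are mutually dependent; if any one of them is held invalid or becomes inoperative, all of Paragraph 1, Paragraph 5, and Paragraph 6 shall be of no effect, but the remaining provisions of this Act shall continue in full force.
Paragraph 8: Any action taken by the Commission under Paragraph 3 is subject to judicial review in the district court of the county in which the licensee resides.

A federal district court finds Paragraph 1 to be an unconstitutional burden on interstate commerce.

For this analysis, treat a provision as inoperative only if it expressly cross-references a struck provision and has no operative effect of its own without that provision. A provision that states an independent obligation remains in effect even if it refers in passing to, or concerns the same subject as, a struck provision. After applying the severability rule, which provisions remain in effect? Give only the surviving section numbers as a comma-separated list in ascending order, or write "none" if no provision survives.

2, 7

Paragraph 1 is struck. Paragraph 3 has no operative effect of its own apart from Paragraph 1 and is therefore inoperative. Paragraph 4 merely fixes the exemption procedure for Paragraph 3; with Paragraph 3 gone it has nothing to operate on and falls away. Paragraph 8 has no operative effect of its own apart from Paragraph 3 and is therefore inoperative. Paragraph 7 declares Paragraph 1, Paragraph 5, and Paragraph 6 mutually dependent; since one of them has fallen, all of them are of no effect. That brings down Paragraph 5 and Paragraph 6 as well. The remainder continues in force under Paragraph 7. The provisions still in force are Paragraph 2 and Paragraph 7.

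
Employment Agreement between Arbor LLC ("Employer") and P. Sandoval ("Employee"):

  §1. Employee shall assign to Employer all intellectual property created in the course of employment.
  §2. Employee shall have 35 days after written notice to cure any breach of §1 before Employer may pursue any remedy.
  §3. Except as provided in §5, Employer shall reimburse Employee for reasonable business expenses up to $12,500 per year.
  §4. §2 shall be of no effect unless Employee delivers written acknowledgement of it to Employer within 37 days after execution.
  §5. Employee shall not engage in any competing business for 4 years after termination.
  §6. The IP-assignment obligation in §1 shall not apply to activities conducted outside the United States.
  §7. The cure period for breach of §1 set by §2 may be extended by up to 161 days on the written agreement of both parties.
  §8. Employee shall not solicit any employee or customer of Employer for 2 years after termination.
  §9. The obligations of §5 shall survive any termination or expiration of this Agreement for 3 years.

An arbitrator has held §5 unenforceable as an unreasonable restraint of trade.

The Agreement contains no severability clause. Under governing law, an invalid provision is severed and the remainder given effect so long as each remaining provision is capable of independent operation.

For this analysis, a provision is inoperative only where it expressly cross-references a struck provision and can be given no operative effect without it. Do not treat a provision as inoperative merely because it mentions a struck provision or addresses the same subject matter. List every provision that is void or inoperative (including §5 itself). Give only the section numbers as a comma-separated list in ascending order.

§5 is struck. §9 operates only by reference to §5, so it falls with §5. §3 mentions §5 but its own obligation stands independently of §5, so §3 is not affected. Under the stated default rule, only provisions that cannot operate independently fall away; the rest are enforced. That leaves §1, §2, §3, §4, §6, §7, and §8 in effect.

5, 9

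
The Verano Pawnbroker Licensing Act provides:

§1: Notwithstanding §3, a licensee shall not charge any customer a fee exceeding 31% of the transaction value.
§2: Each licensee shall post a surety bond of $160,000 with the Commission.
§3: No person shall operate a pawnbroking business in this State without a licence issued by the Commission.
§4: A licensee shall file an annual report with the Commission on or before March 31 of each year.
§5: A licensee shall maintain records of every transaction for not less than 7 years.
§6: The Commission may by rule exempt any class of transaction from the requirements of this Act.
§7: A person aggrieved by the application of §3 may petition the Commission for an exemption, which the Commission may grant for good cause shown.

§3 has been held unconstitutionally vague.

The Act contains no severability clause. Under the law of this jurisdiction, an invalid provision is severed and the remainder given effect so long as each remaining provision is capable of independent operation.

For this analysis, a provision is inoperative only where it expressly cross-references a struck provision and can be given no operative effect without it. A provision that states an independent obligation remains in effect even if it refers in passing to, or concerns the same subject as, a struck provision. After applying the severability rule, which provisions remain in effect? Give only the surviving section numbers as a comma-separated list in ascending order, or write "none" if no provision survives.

1, 2, 4, 5, 6

§3 is struck. The only function of §7 is the exemption procedure for §3, so it cannot stand once §3 is removed. §1 mentions §3 but its own obligation stands independently of §3, so §1 is not affected. With no severability clause, the stated default rule severs what cannot stand and enforces each remaining provision that can operate on its own. That leaves §1, §2, §4, §5, and §6 in effect.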